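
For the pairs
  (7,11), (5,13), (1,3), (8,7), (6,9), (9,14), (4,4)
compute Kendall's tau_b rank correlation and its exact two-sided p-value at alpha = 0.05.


Step 1: Enumerate the 21 unordered pairs (i,j) with i<j and classify each by sign(x_j-x_i) * sign(y_j-y_i).
  (1,2):dx=-2,dy=+2->D; (1,3):dx=-6,dy=-8->C; (1,4):dx=+1,dy=-4->D; (1,5):dx=-1,dy=-2->C
  (1,6):dx=+2,dy=+3->C; (1,7):dx=-3,dy=-7->C; (2,3):dx=-4,dy=-10->C; (2,4):dx=+3,dy=-6->D
  (2,5):dx=+1,dy=-4->D; (2,6):dx=+4,dy=+1->C; (2,7):dx=-1,dy=-9->C; (3,4):dx=+7,dy=+4->C
  (3,5):dx=+5,dy=+6->C; (3,6):dx=+8,dy=+11->C; (3,7):dx=+3,dy=+1->C; (4,5):dx=-2,dy=+2->D
  (4,6):dx=+1,dy=+7->C; (4,7):dx=-4,dy=-3->C; (5,6):dx=+3,dy=+5->C; (5,7):dx=-2,dy=-5->C
  (6,7):dx=-5,dy=-10->C
Step 2: C = 16, D = 5, total pairs = 21.
Step 3: tau = (C - D)/(n(n-1)/2) = (16 - 5)/21 = 0.523810.
Step 4: Exact two-sided p-value (enumerate n! = 5040 permutations of y under H0): p = 0.136111.
Step 5: alpha = 0.05. fail to reject H0.

tau_b = 0.5238 (C=16, D=5), p = 0.136111, fail to reject H0.


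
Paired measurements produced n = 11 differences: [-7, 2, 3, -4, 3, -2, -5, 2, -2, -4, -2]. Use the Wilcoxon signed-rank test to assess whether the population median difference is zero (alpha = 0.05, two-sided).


Step 1: Drop any zero differences (none here) and take |d_i|.
|d| = [7, 2, 3, 4, 3, 2, 5, 2, 2, 4, 2]
Step 2: Midrank |d_i| (ties get averaged ranks).
ranks: |7|->11, |2|->3, |3|->6.5, |4|->8.5, |3|->6.5, |2|->3, |5|->10, |2|->3, |2|->3, |4|->8.5, |2|->3
Step 3: Attach original signs; sum ranks with positive sign and with negative sign.
W+ = 3 + 6.5 + 6.5 + 3 = 19
W- = 11 + 8.5 + 3 + 10 + 3 + 8.5 + 3 = 47
(Check: W+ + W- = 66 should equal n(n+1)/2 = 66.)
Step 4: Test statistic W = min(W+, W-) = 19.
Step 5: Ties in |d|, so use the tie-corrected normal approximation.
        E[W] = n(n+1)/4 = 11*12/4 = 33.
        Tie groups: |d|=2 (t=5), |d|=3 (t=2), |d|=4 (t=2); sum(t^3 - t) = 132.
        Var[W] = n(n+1)(2n+1)/24 - sum(t^3-t)/48 = 3036/24 - 132/48 = 123.75.
        z = (W - E[W]) / sqrt(Var[W]) = (19 - 33) / 11.1243 = -1.2585.
        Two-sided p = 2*Phi(z) = 0.208209.
Step 6: alpha = 0.05. fail to reject H0.

W+ = 19, W- = 47, W = min = 19, p = 0.208209, fail to reject H0.


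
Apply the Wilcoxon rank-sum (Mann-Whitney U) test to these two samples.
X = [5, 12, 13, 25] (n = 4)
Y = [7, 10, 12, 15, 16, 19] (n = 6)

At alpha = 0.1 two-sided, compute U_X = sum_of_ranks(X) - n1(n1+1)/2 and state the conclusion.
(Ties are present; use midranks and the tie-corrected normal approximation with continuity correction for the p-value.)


Step 1: Combine and sort all 10 observations; assign midranks.
sorted (value, group): (5,X), (7,Y), (10,Y), (12,X), (12,Y), (13,X), (15,Y), (16,Y), (19,Y), (25,X)
ranks: 5->1, 7->2, 10->3, 12->4.5, 12->4.5, 13->6, 15->7, 16->8, 19->9, 25->10
Step 2: Rank sum for X: R1 = 1 + 4.5 + 6 + 10 = 21.5.
Step 3: U_X = R1 - n1(n1+1)/2 = 21.5 - 4*5/2 = 21.5 - 10 = 11.5.
       U_Y = n1*n2 - U_X = 24 - 11.5 = 12.5.
Step 4: Ties are present, so use the tie-corrected normal approximation (with continuity correction) for the p-value.
Step 5: p-value = 1.000000; compare to alpha = 0.1. fail to reject H0.

U_X = 11.5, p = 1.000000, fail to reject H0 at alpha = 0.1.


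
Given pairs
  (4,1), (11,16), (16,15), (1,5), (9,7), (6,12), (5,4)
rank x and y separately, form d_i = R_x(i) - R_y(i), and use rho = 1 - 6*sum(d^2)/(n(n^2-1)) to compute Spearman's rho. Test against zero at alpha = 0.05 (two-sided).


Step 1: Rank x and y separately (midranks; no ties here).
rank(x): 4->2, 11->6, 16->7, 1->1, 9->5, 6->4, 5->3
rank(y): 1->1, 16->7, 15->6, 5->3, 7->4, 12->5, 4->2
Step 2: d_i = R_x(i) - R_y(i); compute d_i^2.
  (2-1)^2=1, (6-7)^2=1, (7-6)^2=1, (1-3)^2=4, (5-4)^2=1, (4-5)^2=1, (3-2)^2=1
sum(d^2) = 10.
Step 3: rho = 1 - 6*10 / (7*(7^2 - 1)) = 1 - 60/336 = 0.821429.
Step 4: Under H0, t = rho * sqrt((n-2)/(1-rho^2)) = 3.2206 ~ t(5).
Step 5: Two-sided p-value from the t-distribution with 5 df = 0.023449.
Step 6: alpha = 0.05. reject H0.

rho = 0.8214, p = 0.023449, reject H0 at alpha = 0.05.


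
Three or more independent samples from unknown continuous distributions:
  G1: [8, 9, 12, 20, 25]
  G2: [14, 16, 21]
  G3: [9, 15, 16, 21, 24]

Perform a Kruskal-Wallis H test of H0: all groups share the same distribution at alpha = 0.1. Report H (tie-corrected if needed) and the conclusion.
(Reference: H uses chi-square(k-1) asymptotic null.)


Step 1: Combine all N = 13 observations and assign midranks.
sorted (value, group, rank): (8,G1,1), (9,G1,2.5), (9,G3,2.5), (12,G1,4), (14,G2,5), (15,G3,6), (16,G2,7.5), (16,G3,7.5), (20,G1,9), (21,G2,10.5), (21,G3,10.5), (24,G3,12), (25,G1,13)
Step 2: Sum ranks within each group.
R_1 = 29.5 (n_1 = 5)
R_2 = 23 (n_2 = 3)
R_3 = 38.5 (n_3 = 5)
Step 3: H = 12/(N(N+1)) * sum(R_i^2/n_i) - 3(N+1)
     = 12/(13*14) * (29.5^2/5 + 23^2/3 + 38.5^2/5) - 3*14
     = 0.065934 * 646.833 - 42
     = 0.648352.
Step 4: Ties present; correction factor C = 1 - 18/(13^3 - 13) = 0.991758. Corrected H = 0.648352 / 0.991758 = 0.653740.
Step 5: Under H0, H ~ chi^2(2); p-value = 0.721178.
Step 6: alpha = 0.1. fail to reject H0.

H = 0.6537, df = 2, p = 0.721178, fail to reject H0.


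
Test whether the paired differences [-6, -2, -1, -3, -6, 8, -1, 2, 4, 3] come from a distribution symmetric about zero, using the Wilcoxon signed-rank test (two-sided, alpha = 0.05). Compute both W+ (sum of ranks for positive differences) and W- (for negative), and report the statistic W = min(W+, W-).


Step 1: Drop any zero differences (none here) and take |d_i|.
|d| = [6, 2, 1, 3, 6, 8, 1, 2, 4, 3]
Step 2: Midrank |d_i| (ties get averaged ranks).
ranks: |6|->8.5, |2|->3.5, |1|->1.5, |3|->5.5, |6|->8.5, |8|->10, |1|->1.5, |2|->3.5, |4|->7, |3|->5.5
Step 3: Attach original signs; sum ranks with positive sign and with negative sign.
W+ = 10 + 3.5 + 7 + 5.5 = 26
W- = 8.5 + 3.5 + 1.5 + 5.5 + 8.5 + 1.5 = 29
(Check: W+ + W- = 55 should equal n(n+1)/2 = 55.)
Step 4: Test statistic W = min(W+, W-) = 26.
Step 5: Ties in |d|, so use the tie-corrected normal approximation.
        E[W] = n(n+1)/4 = 10*11/4 = 27.5.
        Tie groups: |d|=1 (t=2), |d|=2 (t=2), |d|=3 (t=2), |d|=6 (t=2); sum(t^3 - t) = 24.
        Var[W] = n(n+1)(2n+1)/24 - sum(t^3-t)/48 = 2310/24 - 24/48 = 95.75.
        z = (W - E[W]) / sqrt(Var[W]) = (26 - 27.5) / 9.7852 = -0.1533.
        Two-sided p = 2*Phi(z) = 0.878167.
Step 6: alpha = 0.05. fail to reject H0.

W+ = 26, W- = 29, W = min = 26, p = 0.878167, fail to reject H0.


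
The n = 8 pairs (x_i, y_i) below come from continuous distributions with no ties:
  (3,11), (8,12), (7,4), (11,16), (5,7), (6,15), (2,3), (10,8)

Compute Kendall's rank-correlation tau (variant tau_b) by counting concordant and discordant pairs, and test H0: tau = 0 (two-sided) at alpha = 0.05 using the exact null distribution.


Step 1: Enumerate the 28 unordered pairs (i,j) with i<j and classify each by sign(x_j-x_i) * sign(y_j-y_i).
  (1,2):dx=+5,dy=+1->C; (1,3):dx=+4,dy=-7->D; (1,4):dx=+8,dy=+5->C; (1,5):dx=+2,dy=-4->D
  (1,6):dx=+3,dy=+4->C; (1,7):dx=-1,dy=-8->C; (1,8):dx=+7,dy=-3->D; (2,3):dx=-1,dy=-8->C
  (2,4):dx=+3,dy=+4->C; (2,5):dx=-3,dy=-5->C; (2,6):dx=-2,dy=+3->D; (2,7):dx=-6,dy=-9->C
  (2,8):dx=+2,dy=-4->D; (3,4):dx=+4,dy=+12->C; (3,5):dx=-2,dy=+3->D; (3,6):dx=-1,dy=+11->D
  (3,7):dx=-5,dy=-1->C; (3,8):dx=+3,dy=+4->C; (4,5):dx=-6,dy=-9->C; (4,6):dx=-5,dy=-1->C
  (4,7):dx=-9,dy=-13->C; (4,8):dx=-1,dy=-8->C; (5,6):dx=+1,dy=+8->C; (5,7):dx=-3,dy=-4->C
  (5,8):dx=+5,dy=+1->C; (6,7):dx=-4,dy=-12->C; (6,8):dx=+4,dy=-7->D; (7,8):dx=+8,dy=+5->C
Step 2: C = 20, D = 8, total pairs = 28.
Step 3: tau = (C - D)/(n(n-1)/2) = (20 - 8)/28 = 0.428571.
Step 4: Exact two-sided p-value (enumerate n! = 40320 permutations of y under H0): p = 0.178869.
Step 5: alpha = 0.05. fail to reject H0.

tau_b = 0.4286 (C=20, D=8), p = 0.178869, fail to reject H0.


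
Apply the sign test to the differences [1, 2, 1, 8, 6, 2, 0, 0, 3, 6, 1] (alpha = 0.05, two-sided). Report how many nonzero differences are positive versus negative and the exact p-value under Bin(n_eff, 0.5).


Step 1: Discard zero differences. Original n = 11; n_eff = number of nonzero differences = 9.
Nonzero differences (with sign): +1, +2, +1, +8, +6, +2, +3, +6, +1
Step 2: Count signs: positive = 9, negative = 0.
Step 3: Under H0: P(positive) = 0.5, so the number of positives S ~ Bin(9, 0.5).
Step 4: Two-sided exact p-value = sum of Bin(9,0.5) probabilities at or below the observed probability = 0.003906.
Step 5: alpha = 0.05. reject H0.

n_eff = 9, pos = 9, neg = 0, p = 0.003906, reject H0.


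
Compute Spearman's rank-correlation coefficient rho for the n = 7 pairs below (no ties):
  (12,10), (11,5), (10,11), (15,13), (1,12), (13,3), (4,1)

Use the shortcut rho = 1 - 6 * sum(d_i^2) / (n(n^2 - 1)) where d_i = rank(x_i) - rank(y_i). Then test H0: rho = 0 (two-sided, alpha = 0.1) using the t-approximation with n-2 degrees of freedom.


Step 1: Rank x and y separately (midranks; no ties here).
rank(x): 12->5, 11->4, 10->3, 15->7, 1->1, 13->6, 4->2
rank(y): 10->4, 5->3, 11->5, 13->7, 12->6, 3->2, 1->1
Step 2: d_i = R_x(i) - R_y(i); compute d_i^2.
  (5-4)^2=1, (4-3)^2=1, (3-5)^2=4, (7-7)^2=0, (1-6)^2=25, (6-2)^2=16, (2-1)^2=1
sum(d^2) = 48.
Step 3: rho = 1 - 6*48 / (7*(7^2 - 1)) = 1 - 288/336 = 0.142857.
Step 4: Under H0, t = rho * sqrt((n-2)/(1-rho^2)) = 0.3227 ~ t(5).
Step 5: Two-sided p-value from the t-distribution with 5 df = 0.759945.
Step 6: alpha = 0.1. fail to reject H0.

rho = 0.1429, p = 0.759945, fail to reject H0 at alpha = 0.1.


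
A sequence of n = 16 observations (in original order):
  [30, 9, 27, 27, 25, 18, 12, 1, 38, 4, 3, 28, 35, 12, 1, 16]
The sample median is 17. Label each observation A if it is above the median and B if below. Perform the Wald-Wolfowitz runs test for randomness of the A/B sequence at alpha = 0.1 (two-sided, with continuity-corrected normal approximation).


Step 1: Compute median = 17; label A = above, B = below.
Labels in order: ABAAAABBABBAABBB  (n_A = 8, n_B = 8)
Step 2: Count runs R = 8.
Step 3: Under H0 (random ordering), E[R] = 2*n_A*n_B/(n_A+n_B) + 1 = 2*8*8/16 + 1 = 9.0000.
        Var[R] = 2*n_A*n_B*(2*n_A*n_B - n_A - n_B) / ((n_A+n_B)^2 * (n_A+n_B-1)) = 14336/3840 = 3.7333.
        SD[R] = 1.9322.
Step 4: Continuity-corrected z = (R + 0.5 - E[R]) / SD[R] = (8 + 0.5 - 9.0000) / 1.9322 = -0.2588.
Step 5: Two-sided p-value via normal approximation = 2*(1 - Phi(|z|)) = 0.795809.
Step 6: alpha = 0.1. fail to reject H0.

R = 8, z = -0.2588, p = 0.795809, fail to reject H0.


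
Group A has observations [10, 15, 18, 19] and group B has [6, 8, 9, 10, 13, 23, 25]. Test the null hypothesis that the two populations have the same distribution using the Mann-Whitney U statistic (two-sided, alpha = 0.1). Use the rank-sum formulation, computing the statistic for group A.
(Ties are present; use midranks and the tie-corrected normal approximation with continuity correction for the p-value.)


Step 1: Combine and sort all 11 observations; assign midranks.
sorted (value, group): (6,Y), (8,Y), (9,Y), (10,X), (10,Y), (13,Y), (15,X), (18,X), (19,X), (23,Y), (25,Y)
ranks: 6->1, 8->2, 9->3, 10->4.5, 10->4.5, 13->6, 15->7, 18->8, 19->9, 23->10, 25->11
Step 2: Rank sum for X: R1 = 4.5 + 7 + 8 + 9 = 28.5.
Step 3: U_X = R1 - n1(n1+1)/2 = 28.5 - 4*5/2 = 28.5 - 10 = 18.5.
       U_Y = n1*n2 - U_X = 28 - 18.5 = 9.5.
Step 4: Ties are present, so use the tie-corrected normal approximation (with continuity correction) for the p-value.
Step 5: p-value = 0.448659; compare to alpha = 0.1. fail to reject H0.

U_X = 18.5, p = 0.448659, fail to reject H0 at alpha = 0.1.


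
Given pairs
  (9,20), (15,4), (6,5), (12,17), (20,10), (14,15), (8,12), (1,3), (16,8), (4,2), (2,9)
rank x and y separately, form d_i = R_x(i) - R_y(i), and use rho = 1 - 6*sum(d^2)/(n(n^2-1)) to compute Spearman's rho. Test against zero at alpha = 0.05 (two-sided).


Step 1: Rank x and y separately (midranks; no ties here).
rank(x): 9->6, 15->9, 6->4, 12->7, 20->11, 14->8, 8->5, 1->1, 16->10, 4->3, 2->2
rank(y): 20->11, 4->3, 5->4, 17->10, 10->7, 15->9, 12->8, 3->2, 8->5, 2->1, 9->6
Step 2: d_i = R_x(i) - R_y(i); compute d_i^2.
  (6-11)^2=25, (9-3)^2=36, (4-4)^2=0, (7-10)^2=9, (11-7)^2=16, (8-9)^2=1, (5-8)^2=9, (1-2)^2=1, (10-5)^2=25, (3-1)^2=4, (2-6)^2=16
sum(d^2) = 142.
Step 3: rho = 1 - 6*142 / (11*(11^2 - 1)) = 1 - 852/1320 = 0.354545.
Step 4: Under H0, t = rho * sqrt((n-2)/(1-rho^2)) = 1.1375 ~ t(9).
Step 5: Two-sided p-value from the t-distribution with 9 df = 0.284693.
Step 6: alpha = 0.05. fail to reject H0.

rho = 0.3545, p = 0.284693, fail to reject H0 at alpha = 0.05.


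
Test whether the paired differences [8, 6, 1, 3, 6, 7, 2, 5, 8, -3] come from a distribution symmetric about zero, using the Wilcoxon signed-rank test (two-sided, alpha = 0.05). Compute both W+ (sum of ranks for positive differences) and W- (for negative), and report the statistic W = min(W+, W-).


Step 1: Drop any zero differences (none here) and take |d_i|.
|d| = [8, 6, 1, 3, 6, 7, 2, 5, 8, 3]
Step 2: Midrank |d_i| (ties get averaged ranks).
ranks: |8|->9.5, |6|->6.5, |1|->1, |3|->3.5, |6|->6.5, |7|->8, |2|->2, |5|->5, |8|->9.5, |3|->3.5
Step 3: Attach original signs; sum ranks with positive sign and with negative sign.
W+ = 9.5 + 6.5 + 1 + 3.5 + 6.5 + 8 + 2 + 5 + 9.5 = 51.5
W- = 3.5 = 3.5
(Check: W+ + W- = 55 should equal n(n+1)/2 = 55.)
Step 4: Test statistic W = min(W+, W-) = 3.5.
Step 5: Ties in |d|, so use the tie-corrected normal approximation.
        E[W] = n(n+1)/4 = 10*11/4 = 27.5.
        Tie groups: |d|=3 (t=2), |d|=6 (t=2), |d|=8 (t=2); sum(t^3 - t) = 18.
        Var[W] = n(n+1)(2n+1)/24 - sum(t^3-t)/48 = 2310/24 - 18/48 = 95.875.
        z = (W - E[W]) / sqrt(Var[W]) = (3.5 - 27.5) / 9.7916 = -2.4511.
        Two-sided p = 2*Phi(z) = 0.014243.
Step 6: alpha = 0.05. reject H0.

W+ = 51.5, W- = 3.5, W = min = 3.5, p = 0.014243, reject H0.


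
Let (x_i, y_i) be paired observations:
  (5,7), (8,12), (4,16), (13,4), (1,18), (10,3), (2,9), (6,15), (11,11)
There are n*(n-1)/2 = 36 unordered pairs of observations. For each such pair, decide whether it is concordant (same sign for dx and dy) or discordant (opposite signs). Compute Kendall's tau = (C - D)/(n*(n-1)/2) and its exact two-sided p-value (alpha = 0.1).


Step 1: Enumerate the 36 unordered pairs (i,j) with i<j and classify each by sign(x_j-x_i) * sign(y_j-y_i).
  (1,2):dx=+3,dy=+5->C; (1,3):dx=-1,dy=+9->D; (1,4):dx=+8,dy=-3->D; (1,5):dx=-4,dy=+11->D
  (1,6):dx=+5,dy=-4->D; (1,7):dx=-3,dy=+2->D; (1,8):dx=+1,dy=+8->C; (1,9):dx=+6,dy=+4->C
  (2,3):dx=-4,dy=+4->D; (2,4):dx=+5,dy=-8->D; (2,5):dx=-7,dy=+6->D; (2,6):dx=+2,dy=-9->D
  (2,7):dx=-6,dy=-3->C; (2,8):dx=-2,dy=+3->D; (2,9):dx=+3,dy=-1->D; (3,4):dx=+9,dy=-12->D
  (3,5):dx=-3,dy=+2->D; (3,6):dx=+6,dy=-13->D; (3,7):dx=-2,dy=-7->C; (3,8):dx=+2,dy=-1->D
  (3,9):dx=+7,dy=-5->D; (4,5):dx=-12,dy=+14->D; (4,6):dx=-3,dy=-1->C; (4,7):dx=-11,dy=+5->D
  (4,8):dx=-7,dy=+11->D; (4,9):dx=-2,dy=+7->D; (5,6):dx=+9,dy=-15->D; (5,7):dx=+1,dy=-9->D
  (5,8):dx=+5,dy=-3->D; (5,9):dx=+10,dy=-7->D; (6,7):dx=-8,dy=+6->D; (6,8):dx=-4,dy=+12->D
  (6,9):dx=+1,dy=+8->C; (7,8):dx=+4,dy=+6->C; (7,9):dx=+9,dy=+2->C; (8,9):dx=+5,dy=-4->D
Step 2: C = 9, D = 27, total pairs = 36.
Step 3: tau = (C - D)/(n(n-1)/2) = (9 - 27)/36 = -0.500000.
Step 4: Exact two-sided p-value (enumerate n! = 362880 permutations of y under H0): p = 0.075176.
Step 5: alpha = 0.1. reject H0.

tau_b = -0.5000 (C=9, D=27), p = 0.075176, reject H0.


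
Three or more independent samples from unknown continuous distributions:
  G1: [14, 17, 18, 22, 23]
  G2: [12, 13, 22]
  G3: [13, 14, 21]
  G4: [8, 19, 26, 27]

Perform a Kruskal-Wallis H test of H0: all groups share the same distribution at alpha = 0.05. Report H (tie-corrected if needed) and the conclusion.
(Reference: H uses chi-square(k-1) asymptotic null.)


Step 1: Combine all N = 15 observations and assign midranks.
sorted (value, group, rank): (8,G4,1), (12,G2,2), (13,G2,3.5), (13,G3,3.5), (14,G1,5.5), (14,G3,5.5), (17,G1,7), (18,G1,8), (19,G4,9), (21,G3,10), (22,G1,11.5), (22,G2,11.5), (23,G1,13), (26,G4,14), (27,G4,15)
Step 2: Sum ranks within each group.
R_1 = 45 (n_1 = 5)
R_2 = 17 (n_2 = 3)
R_3 = 19 (n_3 = 3)
R_4 = 39 (n_4 = 4)
Step 3: H = 12/(N(N+1)) * sum(R_i^2/n_i) - 3(N+1)
     = 12/(15*16) * (45^2/5 + 17^2/3 + 19^2/3 + 39^2/4) - 3*16
     = 0.050000 * 1001.92 - 48
     = 2.095833.
Step 4: Ties present; correction factor C = 1 - 18/(15^3 - 15) = 0.994643. Corrected H = 2.095833 / 0.994643 = 2.107121.
Step 5: Under H0, H ~ chi^2(3); p-value = 0.550473.
Step 6: alpha = 0.05. fail to reject H0.

H = 2.1071, df = 3, p = 0.550473, fail to reject H0.


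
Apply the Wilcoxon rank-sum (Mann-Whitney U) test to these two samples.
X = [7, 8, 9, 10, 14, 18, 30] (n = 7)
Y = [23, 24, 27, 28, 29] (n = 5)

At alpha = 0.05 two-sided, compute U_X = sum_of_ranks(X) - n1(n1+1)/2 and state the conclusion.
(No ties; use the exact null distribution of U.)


Step 1: Combine and sort all 12 observations; assign midranks.
sorted (value, group): (7,X), (8,X), (9,X), (10,X), (14,X), (18,X), (23,Y), (24,Y), (27,Y), (28,Y), (29,Y), (30,X)
ranks: 7->1, 8->2, 9->3, 10->4, 14->5, 18->6, 23->7, 24->8, 27->9, 28->10, 29->11, 30->12
Step 2: Rank sum for X: R1 = 1 + 2 + 3 + 4 + 5 + 6 + 12 = 33.
Step 3: U_X = R1 - n1(n1+1)/2 = 33 - 7*8/2 = 33 - 28 = 5.
       U_Y = n1*n2 - U_X = 35 - 5 = 30.
Step 4: No ties, so the exact null distribution of U (based on enumerating the C(12,7) = 792 equally likely rank assignments) gives the two-sided p-value.
Step 5: p-value = 0.047980; compare to alpha = 0.05. reject H0.

U_X = 5, p = 0.047980, reject H0 at alpha = 0.05.


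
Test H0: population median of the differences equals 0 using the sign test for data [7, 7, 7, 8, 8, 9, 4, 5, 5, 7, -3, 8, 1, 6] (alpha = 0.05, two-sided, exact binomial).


Step 1: Discard zero differences. Original n = 14; n_eff = number of nonzero differences = 14.
Nonzero differences (with sign): +7, +7, +7, +8, +8, +9, +4, +5, +5, +7, -3, +8, +1, +6
Step 2: Count signs: positive = 13, negative = 1.
Step 3: Under H0: P(positive) = 0.5, so the number of positives S ~ Bin(14, 0.5).
Step 4: Two-sided exact p-value = sum of Bin(14,0.5) probabilities at or below the observed probability = 0.001831.
Step 5: alpha = 0.05. reject H0.

n_eff = 14, pos = 13, neg = 1, p = 0.001831, reject H0.


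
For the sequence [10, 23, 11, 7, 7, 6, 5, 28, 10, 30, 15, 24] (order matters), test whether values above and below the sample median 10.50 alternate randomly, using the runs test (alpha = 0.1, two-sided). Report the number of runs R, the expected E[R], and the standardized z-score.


Step 1: Compute median = 10.50; label A = above, B = below.
Labels in order: BAABBBBABAAA  (n_A = 6, n_B = 6)
Step 2: Count runs R = 6.
Step 3: Under H0 (random ordering), E[R] = 2*n_A*n_B/(n_A+n_B) + 1 = 2*6*6/12 + 1 = 7.0000.
        Var[R] = 2*n_A*n_B*(2*n_A*n_B - n_A - n_B) / ((n_A+n_B)^2 * (n_A+n_B-1)) = 4320/1584 = 2.7273.
        SD[R] = 1.6514.
Step 4: Continuity-corrected z = (R + 0.5 - E[R]) / SD[R] = (6 + 0.5 - 7.0000) / 1.6514 = -0.3028.
Step 5: Two-sided p-value via normal approximation = 2*(1 - Phi(|z|)) = 0.762069.
Step 6: alpha = 0.1. fail to reject H0.

R = 6, z = -0.3028, p = 0.762069, fail to reject H0.


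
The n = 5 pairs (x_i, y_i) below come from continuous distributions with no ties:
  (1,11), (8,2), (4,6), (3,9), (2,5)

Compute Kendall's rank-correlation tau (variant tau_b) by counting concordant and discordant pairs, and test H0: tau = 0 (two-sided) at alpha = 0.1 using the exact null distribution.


Step 1: Enumerate the 10 unordered pairs (i,j) with i<j and classify each by sign(x_j-x_i) * sign(y_j-y_i).
  (1,2):dx=+7,dy=-9->D; (1,3):dx=+3,dy=-5->D; (1,4):dx=+2,dy=-2->D; (1,5):dx=+1,dy=-6->D
  (2,3):dx=-4,dy=+4->D; (2,4):dx=-5,dy=+7->D; (2,5):dx=-6,dy=+3->D; (3,4):dx=-1,dy=+3->D
  (3,5):dx=-2,dy=-1->C; (4,5):dx=-1,dy=-4->C
Step 2: C = 2, D = 8, total pairs = 10.
Step 3: tau = (C - D)/(n(n-1)/2) = (2 - 8)/10 = -0.600000.
Step 4: Exact two-sided p-value (enumerate n! = 120 permutations of y under H0): p = 0.233333.
Step 5: alpha = 0.1. fail to reject H0.

tau_b = -0.6000 (C=2, D=8), p = 0.233333, fail to reject H0.


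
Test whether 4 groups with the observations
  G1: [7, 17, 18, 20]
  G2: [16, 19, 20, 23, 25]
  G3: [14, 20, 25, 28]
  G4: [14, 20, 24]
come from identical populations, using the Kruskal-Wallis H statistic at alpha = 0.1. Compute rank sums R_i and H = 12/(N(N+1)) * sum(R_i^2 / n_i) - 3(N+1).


Step 1: Combine all N = 16 observations and assign midranks.
sorted (value, group, rank): (7,G1,1), (14,G3,2.5), (14,G4,2.5), (16,G2,4), (17,G1,5), (18,G1,6), (19,G2,7), (20,G1,9.5), (20,G2,9.5), (20,G3,9.5), (20,G4,9.5), (23,G2,12), (24,G4,13), (25,G2,14.5), (25,G3,14.5), (28,G3,16)
Step 2: Sum ranks within each group.
R_1 = 21.5 (n_1 = 4)
R_2 = 47 (n_2 = 5)
R_3 = 42.5 (n_3 = 4)
R_4 = 25 (n_4 = 3)
Step 3: H = 12/(N(N+1)) * sum(R_i^2/n_i) - 3(N+1)
     = 12/(16*17) * (21.5^2/4 + 47^2/5 + 42.5^2/4 + 25^2/3) - 3*17
     = 0.044118 * 1217.26 - 51
     = 2.702574.
Step 4: Ties present; correction factor C = 1 - 72/(16^3 - 16) = 0.982353. Corrected H = 2.702574 / 0.982353 = 2.751123.
Step 5: Under H0, H ~ chi^2(3); p-value = 0.431609.
Step 6: alpha = 0.1. fail to reject H0.

H = 2.7511, df = 3, p = 0.431609, fail to reject H0.


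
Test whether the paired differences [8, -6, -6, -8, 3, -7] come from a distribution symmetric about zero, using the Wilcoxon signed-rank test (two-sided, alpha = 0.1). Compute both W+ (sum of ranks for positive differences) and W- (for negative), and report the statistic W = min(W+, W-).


Step 1: Drop any zero differences (none here) and take |d_i|.
|d| = [8, 6, 6, 8, 3, 7]
Step 2: Midrank |d_i| (ties get averaged ranks).
ranks: |8|->5.5, |6|->2.5, |6|->2.5, |8|->5.5, |3|->1, |7|->4
Step 3: Attach original signs; sum ranks with positive sign and with negative sign.
W+ = 5.5 + 1 = 6.5
W- = 2.5 + 2.5 + 5.5 + 4 = 14.5
(Check: W+ + W- = 21 should equal n(n+1)/2 = 21.)
Step 4: Test statistic W = min(W+, W-) = 6.5.
Step 5: Ties in |d|, so use the tie-corrected normal approximation.
        E[W] = n(n+1)/4 = 6*7/4 = 10.5.
        Tie groups: |d|=6 (t=2), |d|=8 (t=2); sum(t^3 - t) = 12.
        Var[W] = n(n+1)(2n+1)/24 - sum(t^3-t)/48 = 546/24 - 12/48 = 22.5.
        z = (W - E[W]) / sqrt(Var[W]) = (6.5 - 10.5) / 4.7434 = -0.8433.
        Two-sided p = 2*Phi(z) = 0.399075.
Step 6: alpha = 0.1. fail to reject H0.

W+ = 6.5, W- = 14.5, W = min = 6.5, p = 0.399075, fail to reject H0.


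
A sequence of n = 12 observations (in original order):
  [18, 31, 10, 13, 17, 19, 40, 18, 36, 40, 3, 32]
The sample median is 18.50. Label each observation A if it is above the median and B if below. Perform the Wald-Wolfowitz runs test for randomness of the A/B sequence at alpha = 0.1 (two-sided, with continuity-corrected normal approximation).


Step 1: Compute median = 18.50; label A = above, B = below.
Labels in order: BABBBAABAABA  (n_A = 6, n_B = 6)
Step 2: Count runs R = 8.
Step 3: Under H0 (random ordering), E[R] = 2*n_A*n_B/(n_A+n_B) + 1 = 2*6*6/12 + 1 = 7.0000.
        Var[R] = 2*n_A*n_B*(2*n_A*n_B - n_A - n_B) / ((n_A+n_B)^2 * (n_A+n_B-1)) = 4320/1584 = 2.7273.
        SD[R] = 1.6514.
Step 4: Continuity-corrected z = (R - 0.5 - E[R]) / SD[R] = (8 - 0.5 - 7.0000) / 1.6514 = 0.3028.
Step 5: Two-sided p-value via normal approximation = 2*(1 - Phi(|z|)) = 0.762069.
Step 6: alpha = 0.1. fail to reject H0.

R = 8, z = 0.3028, p = 0.762069, fail to reject H0.


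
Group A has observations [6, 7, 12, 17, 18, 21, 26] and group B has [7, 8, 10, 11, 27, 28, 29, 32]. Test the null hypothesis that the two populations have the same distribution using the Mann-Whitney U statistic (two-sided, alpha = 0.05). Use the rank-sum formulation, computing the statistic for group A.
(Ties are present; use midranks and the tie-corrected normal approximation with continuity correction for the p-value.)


Step 1: Combine and sort all 15 observations; assign midranks.
sorted (value, group): (6,X), (7,X), (7,Y), (8,Y), (10,Y), (11,Y), (12,X), (17,X), (18,X), (21,X), (26,X), (27,Y), (28,Y), (29,Y), (32,Y)
ranks: 6->1, 7->2.5, 7->2.5, 8->4, 10->5, 11->6, 12->7, 17->8, 18->9, 21->10, 26->11, 27->12, 28->13, 29->14, 32->15
Step 2: Rank sum for X: R1 = 1 + 2.5 + 7 + 8 + 9 + 10 + 11 = 48.5.
Step 3: U_X = R1 - n1(n1+1)/2 = 48.5 - 7*8/2 = 48.5 - 28 = 20.5.
       U_Y = n1*n2 - U_X = 56 - 20.5 = 35.5.
Step 4: Ties are present, so use the tie-corrected normal approximation (with continuity correction) for the p-value.
Step 5: p-value = 0.417471; compare to alpha = 0.05. fail to reject H0.

U_X = 20.5, p = 0.417471, fail to reject H0 at alpha = 0.05.


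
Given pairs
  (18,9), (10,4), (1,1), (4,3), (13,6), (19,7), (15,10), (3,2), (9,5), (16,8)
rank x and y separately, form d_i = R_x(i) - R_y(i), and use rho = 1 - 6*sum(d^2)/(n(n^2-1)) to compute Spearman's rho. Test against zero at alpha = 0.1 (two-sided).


Step 1: Rank x and y separately (midranks; no ties here).
rank(x): 18->9, 10->5, 1->1, 4->3, 13->6, 19->10, 15->7, 3->2, 9->4, 16->8
rank(y): 9->9, 4->4, 1->1, 3->3, 6->6, 7->7, 10->10, 2->2, 5->5, 8->8
Step 2: d_i = R_x(i) - R_y(i); compute d_i^2.
  (9-9)^2=0, (5-4)^2=1, (1-1)^2=0, (3-3)^2=0, (6-6)^2=0, (10-7)^2=9, (7-10)^2=9, (2-2)^2=0, (4-5)^2=1, (8-8)^2=0
sum(d^2) = 20.
Step 3: rho = 1 - 6*20 / (10*(10^2 - 1)) = 1 - 120/990 = 0.878788.
Step 4: Under H0, t = rho * sqrt((n-2)/(1-rho^2)) = 5.2086 ~ t(8).
Step 5: Two-sided p-value from the t-distribution with 8 df = 0.000814.
Step 6: alpha = 0.1. reject H0.

rho = 0.8788, p = 0.000814, reject H0 at alpha = 0.1.


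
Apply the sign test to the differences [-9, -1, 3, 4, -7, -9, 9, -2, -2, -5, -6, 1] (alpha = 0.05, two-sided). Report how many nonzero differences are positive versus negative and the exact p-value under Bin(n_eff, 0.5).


Step 1: Discard zero differences. Original n = 12; n_eff = number of nonzero differences = 12.
Nonzero differences (with sign): -9, -1, +3, +4, -7, -9, +9, -2, -2, -5, -6, +1
Step 2: Count signs: positive = 4, negative = 8.
Step 3: Under H0: P(positive) = 0.5, so the number of positives S ~ Bin(12, 0.5).
Step 4: Two-sided exact p-value = sum of Bin(12,0.5) probabilities at or below the observed probability = 0.387695.
Step 5: alpha = 0.05. fail to reject H0.

n_eff = 12, pos = 4, neg = 8, p = 0.387695, fail to reject H0.


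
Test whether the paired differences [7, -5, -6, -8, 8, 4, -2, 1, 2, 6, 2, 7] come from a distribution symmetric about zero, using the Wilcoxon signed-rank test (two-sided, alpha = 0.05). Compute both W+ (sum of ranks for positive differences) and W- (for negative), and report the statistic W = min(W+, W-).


Step 1: Drop any zero differences (none here) and take |d_i|.
|d| = [7, 5, 6, 8, 8, 4, 2, 1, 2, 6, 2, 7]
Step 2: Midrank |d_i| (ties get averaged ranks).
ranks: |7|->9.5, |5|->6, |6|->7.5, |8|->11.5, |8|->11.5, |4|->5, |2|->3, |1|->1, |2|->3, |6|->7.5, |2|->3, |7|->9.5
Step 3: Attach original signs; sum ranks with positive sign and with negative sign.
W+ = 9.5 + 11.5 + 5 + 1 + 3 + 7.5 + 3 + 9.5 = 50
W- = 6 + 7.5 + 11.5 + 3 = 28
(Check: W+ + W- = 78 should equal n(n+1)/2 = 78.)
Step 4: Test statistic W = min(W+, W-) = 28.
Step 5: Ties in |d|, so use the tie-corrected normal approximation.
        E[W] = n(n+1)/4 = 12*13/4 = 39.
        Tie groups: |d|=2 (t=3), |d|=6 (t=2), |d|=7 (t=2), |d|=8 (t=2); sum(t^3 - t) = 42.
        Var[W] = n(n+1)(2n+1)/24 - sum(t^3-t)/48 = 3900/24 - 42/48 = 161.625.
        z = (W - E[W]) / sqrt(Var[W]) = (28 - 39) / 12.7132 = -0.8652.
        Two-sided p = 2*Phi(z) = 0.386905.
Step 6: alpha = 0.05. fail to reject H0.

W+ = 50, W- = 28, W = min = 28, p = 0.386905, fail to reject H0.


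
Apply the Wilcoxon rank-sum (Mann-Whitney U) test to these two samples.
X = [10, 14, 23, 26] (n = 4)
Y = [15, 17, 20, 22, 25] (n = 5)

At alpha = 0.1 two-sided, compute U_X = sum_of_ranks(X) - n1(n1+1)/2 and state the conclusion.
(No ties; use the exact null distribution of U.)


Step 1: Combine and sort all 9 observations; assign midranks.
sorted (value, group): (10,X), (14,X), (15,Y), (17,Y), (20,Y), (22,Y), (23,X), (25,Y), (26,X)
ranks: 10->1, 14->2, 15->3, 17->4, 20->5, 22->6, 23->7, 25->8, 26->9
Step 2: Rank sum for X: R1 = 1 + 2 + 7 + 9 = 19.
Step 3: U_X = R1 - n1(n1+1)/2 = 19 - 4*5/2 = 19 - 10 = 9.
       U_Y = n1*n2 - U_X = 20 - 9 = 11.
Step 4: No ties, so the exact null distribution of U (based on enumerating the C(9,4) = 126 equally likely rank assignments) gives the two-sided p-value.
Step 5: p-value = 0.904762; compare to alpha = 0.1. fail to reject H0.

U_X = 9, p = 0.904762, fail to reject H0 at alpha = 0.1.


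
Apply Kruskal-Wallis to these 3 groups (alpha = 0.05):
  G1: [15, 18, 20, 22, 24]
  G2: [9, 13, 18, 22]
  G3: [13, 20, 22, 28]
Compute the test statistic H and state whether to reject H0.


Step 1: Combine all N = 13 observations and assign midranks.
sorted (value, group, rank): (9,G2,1), (13,G2,2.5), (13,G3,2.5), (15,G1,4), (18,G1,5.5), (18,G2,5.5), (20,G1,7.5), (20,G3,7.5), (22,G1,10), (22,G2,10), (22,G3,10), (24,G1,12), (28,G3,13)
Step 2: Sum ranks within each group.
R_1 = 39 (n_1 = 5)
R_2 = 19 (n_2 = 4)
R_3 = 33 (n_3 = 4)
Step 3: H = 12/(N(N+1)) * sum(R_i^2/n_i) - 3(N+1)
     = 12/(13*14) * (39^2/5 + 19^2/4 + 33^2/4) - 3*14
     = 0.065934 * 666.7 - 42
     = 1.958242.
Step 4: Ties present; correction factor C = 1 - 42/(13^3 - 13) = 0.980769. Corrected H = 1.958242 / 0.980769 = 1.996639.
Step 5: Under H0, H ~ chi^2(2); p-value = 0.368498.
Step 6: alpha = 0.05. fail to reject H0.

H = 1.9966, df = 2, p = 0.368498, fail to reject H0.


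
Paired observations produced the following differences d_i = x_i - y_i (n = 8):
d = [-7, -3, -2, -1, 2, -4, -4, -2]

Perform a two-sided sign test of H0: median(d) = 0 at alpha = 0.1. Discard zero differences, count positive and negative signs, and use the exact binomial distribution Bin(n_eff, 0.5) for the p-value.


Step 1: Discard zero differences. Original n = 8; n_eff = number of nonzero differences = 8.
Nonzero differences (with sign): -7, -3, -2, -1, +2, -4, -4, -2
Step 2: Count signs: positive = 1, negative = 7.
Step 3: Under H0: P(positive) = 0.5, so the number of positives S ~ Bin(8, 0.5).
Step 4: Two-sided exact p-value = sum of Bin(8,0.5) probabilities at or below the observed probability = 0.070312.
Step 5: alpha = 0.1. reject H0.

n_eff = 8, pos = 1, neg = 7, p = 0.070312, reject H0.


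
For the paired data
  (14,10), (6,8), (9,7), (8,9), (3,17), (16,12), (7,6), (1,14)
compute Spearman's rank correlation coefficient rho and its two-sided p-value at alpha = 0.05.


Step 1: Rank x and y separately (midranks; no ties here).
rank(x): 14->7, 6->3, 9->6, 8->5, 3->2, 16->8, 7->4, 1->1
rank(y): 10->5, 8->3, 7->2, 9->4, 17->8, 12->6, 6->1, 14->7
Step 2: d_i = R_x(i) - R_y(i); compute d_i^2.
  (7-5)^2=4, (3-3)^2=0, (6-2)^2=16, (5-4)^2=1, (2-8)^2=36, (8-6)^2=4, (4-1)^2=9, (1-7)^2=36
sum(d^2) = 106.
Step 3: rho = 1 - 6*106 / (8*(8^2 - 1)) = 1 - 636/504 = -0.261905.
Step 4: Under H0, t = rho * sqrt((n-2)/(1-rho^2)) = -0.6647 ~ t(6).
Step 5: Two-sided p-value from the t-distribution with 6 df = 0.530923.
Step 6: alpha = 0.05. fail to reject H0.

rho = -0.2619, p = 0.530923, fail to reject H0 at alpha = 0.05.


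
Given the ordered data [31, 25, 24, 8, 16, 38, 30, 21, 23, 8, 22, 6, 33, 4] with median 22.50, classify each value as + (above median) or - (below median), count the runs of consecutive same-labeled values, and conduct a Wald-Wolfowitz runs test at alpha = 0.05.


Step 1: Compute median = 22.50; label A = above, B = below.
Labels in order: AAABBAABABBBAB  (n_A = 7, n_B = 7)
Step 2: Count runs R = 8.
Step 3: Under H0 (random ordering), E[R] = 2*n_A*n_B/(n_A+n_B) + 1 = 2*7*7/14 + 1 = 8.0000.
        Var[R] = 2*n_A*n_B*(2*n_A*n_B - n_A - n_B) / ((n_A+n_B)^2 * (n_A+n_B-1)) = 8232/2548 = 3.2308.
        SD[R] = 1.7974.
Step 4: R = E[R], so z = 0 with no continuity correction.
Step 5: Two-sided p-value via normal approximation = 2*(1 - Phi(|z|)) = 1.000000.
Step 6: alpha = 0.05. fail to reject H0.

R = 8, z = 0.0000, p = 1.000000, fail to reject H0.


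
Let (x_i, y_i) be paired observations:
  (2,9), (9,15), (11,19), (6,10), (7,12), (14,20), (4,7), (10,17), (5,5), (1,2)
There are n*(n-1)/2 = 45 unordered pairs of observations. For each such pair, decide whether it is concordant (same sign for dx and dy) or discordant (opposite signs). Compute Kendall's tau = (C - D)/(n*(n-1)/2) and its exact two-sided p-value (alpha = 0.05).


Step 1: Enumerate the 45 unordered pairs (i,j) with i<j and classify each by sign(x_j-x_i) * sign(y_j-y_i).
  (1,2):dx=+7,dy=+6->C; (1,3):dx=+9,dy=+10->C; (1,4):dx=+4,dy=+1->C; (1,5):dx=+5,dy=+3->C
  (1,6):dx=+12,dy=+11->C; (1,7):dx=+2,dy=-2->D; (1,8):dx=+8,dy=+8->C; (1,9):dx=+3,dy=-4->D
  (1,10):dx=-1,dy=-7->C; (2,3):dx=+2,dy=+4->C; (2,4):dx=-3,dy=-5->C; (2,5):dx=-2,dy=-3->C
  (2,6):dx=+5,dy=+5->C; (2,7):dx=-5,dy=-8->C; (2,8):dx=+1,dy=+2->C; (2,9):dx=-4,dy=-10->C
  (2,10):dx=-8,dy=-13->C; (3,4):dx=-5,dy=-9->C; (3,5):dx=-4,dy=-7->C; (3,6):dx=+3,dy=+1->C
  (3,7):dx=-7,dy=-12->C; (3,8):dx=-1,dy=-2->C; (3,9):dx=-6,dy=-14->C; (3,10):dx=-10,dy=-17->C
  (4,5):dx=+1,dy=+2->C; (4,6):dx=+8,dy=+10->C; (4,7):dx=-2,dy=-3->C; (4,8):dx=+4,dy=+7->C
  (4,9):dx=-1,dy=-5->C; (4,10):dx=-5,dy=-8->C; (5,6):dx=+7,dy=+8->C; (5,7):dx=-3,dy=-5->C
  (5,8):dx=+3,dy=+5->C; (5,9):dx=-2,dy=-7->C; (5,10):dx=-6,dy=-10->C; (6,7):dx=-10,dy=-13->C
  (6,8):dx=-4,dy=-3->C; (6,9):dx=-9,dy=-15->C; (6,10):dx=-13,dy=-18->C; (7,8):dx=+6,dy=+10->C
  (7,9):dx=+1,dy=-2->D; (7,10):dx=-3,dy=-5->C; (8,9):dx=-5,dy=-12->C; (8,10):dx=-9,dy=-15->C
  (9,10):dx=-4,dy=-3->C
Step 2: C = 42, D = 3, total pairs = 45.
Step 3: tau = (C - D)/(n(n-1)/2) = (42 - 3)/45 = 0.866667.
Step 4: Exact two-sided p-value (enumerate n! = 3628800 permutations of y under H0): p = 0.000115.
Step 5: alpha = 0.05. reject H0.

tau_b = 0.8667 (C=42, D=3), p = 0.000115, reject H0.


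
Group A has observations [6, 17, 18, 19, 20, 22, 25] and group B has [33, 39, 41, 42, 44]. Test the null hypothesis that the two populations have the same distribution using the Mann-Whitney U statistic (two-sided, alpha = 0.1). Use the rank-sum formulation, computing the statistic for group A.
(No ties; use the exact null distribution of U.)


Step 1: Combine and sort all 12 observations; assign midranks.
sorted (value, group): (6,X), (17,X), (18,X), (19,X), (20,X), (22,X), (25,X), (33,Y), (39,Y), (41,Y), (42,Y), (44,Y)
ranks: 6->1, 17->2, 18->3, 19->4, 20->5, 22->6, 25->7, 33->8, 39->9, 41->10, 42->11, 44->12
Step 2: Rank sum for X: R1 = 1 + 2 + 3 + 4 + 5 + 6 + 7 = 28.
Step 3: U_X = R1 - n1(n1+1)/2 = 28 - 7*8/2 = 28 - 28 = 0.
       U_Y = n1*n2 - U_X = 35 - 0 = 35.
Step 4: No ties, so the exact null distribution of U (based on enumerating the C(12,7) = 792 equally likely rank assignments) gives the two-sided p-value.
Step 5: p-value = 0.002525; compare to alpha = 0.1. reject H0.

U_X = 0, p = 0.002525, reject H0 at alpha = 0.1.


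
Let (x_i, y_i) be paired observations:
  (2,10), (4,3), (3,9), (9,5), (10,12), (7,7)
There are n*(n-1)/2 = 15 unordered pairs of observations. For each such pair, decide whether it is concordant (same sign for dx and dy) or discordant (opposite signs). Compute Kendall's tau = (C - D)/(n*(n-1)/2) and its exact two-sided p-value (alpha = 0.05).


Step 1: Enumerate the 15 unordered pairs (i,j) with i<j and classify each by sign(x_j-x_i) * sign(y_j-y_i).
  (1,2):dx=+2,dy=-7->D; (1,3):dx=+1,dy=-1->D; (1,4):dx=+7,dy=-5->D; (1,5):dx=+8,dy=+2->C
  (1,6):dx=+5,dy=-3->D; (2,3):dx=-1,dy=+6->D; (2,4):dx=+5,dy=+2->C; (2,5):dx=+6,dy=+9->C
  (2,6):dx=+3,dy=+4->C; (3,4):dx=+6,dy=-4->D; (3,5):dx=+7,dy=+3->C; (3,6):dx=+4,dy=-2->D
  (4,5):dx=+1,dy=+7->C; (4,6):dx=-2,dy=+2->D; (5,6):dx=-3,dy=-5->C
Step 2: C = 7, D = 8, total pairs = 15.
Step 3: tau = (C - D)/(n(n-1)/2) = (7 - 8)/15 = -0.066667.
Step 4: Exact two-sided p-value (enumerate n! = 720 permutations of y under H0): p = 1.000000.
Step 5: alpha = 0.05. fail to reject H0.

tau_b = -0.0667 (C=7, D=8), p = 1.000000, fail to reject H0.


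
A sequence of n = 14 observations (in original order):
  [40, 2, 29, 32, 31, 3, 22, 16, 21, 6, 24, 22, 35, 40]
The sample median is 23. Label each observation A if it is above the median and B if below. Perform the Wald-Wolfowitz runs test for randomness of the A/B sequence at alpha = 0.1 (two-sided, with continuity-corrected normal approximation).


Step 1: Compute median = 23; label A = above, B = below.
Labels in order: ABAAABBBBBABAA  (n_A = 7, n_B = 7)
Step 2: Count runs R = 7.
Step 3: Under H0 (random ordering), E[R] = 2*n_A*n_B/(n_A+n_B) + 1 = 2*7*7/14 + 1 = 8.0000.
        Var[R] = 2*n_A*n_B*(2*n_A*n_B - n_A - n_B) / ((n_A+n_B)^2 * (n_A+n_B-1)) = 8232/2548 = 3.2308.
        SD[R] = 1.7974.
Step 4: Continuity-corrected z = (R + 0.5 - E[R]) / SD[R] = (7 + 0.5 - 8.0000) / 1.7974 = -0.2782.
Step 5: Two-sided p-value via normal approximation = 2*(1 - Phi(|z|)) = 0.780879.
Step 6: alpha = 0.1. fail to reject H0.

R = 7, z = -0.2782, p = 0.780879, fail to reject H0.


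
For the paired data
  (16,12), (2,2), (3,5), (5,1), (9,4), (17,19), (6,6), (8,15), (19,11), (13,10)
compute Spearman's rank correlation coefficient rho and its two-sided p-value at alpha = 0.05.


Step 1: Rank x and y separately (midranks; no ties here).
rank(x): 16->8, 2->1, 3->2, 5->3, 9->6, 17->9, 6->4, 8->5, 19->10, 13->7
rank(y): 12->8, 2->2, 5->4, 1->1, 4->3, 19->10, 6->5, 15->9, 11->7, 10->6
Step 2: d_i = R_x(i) - R_y(i); compute d_i^2.
  (8-8)^2=0, (1-2)^2=1, (2-4)^2=4, (3-1)^2=4, (6-3)^2=9, (9-10)^2=1, (4-5)^2=1, (5-9)^2=16, (10-7)^2=9, (7-6)^2=1
sum(d^2) = 46.
Step 3: rho = 1 - 6*46 / (10*(10^2 - 1)) = 1 - 276/990 = 0.721212.
Step 4: Under H0, t = rho * sqrt((n-2)/(1-rho^2)) = 2.9448 ~ t(8).
Step 5: Two-sided p-value from the t-distribution with 8 df = 0.018573.
Step 6: alpha = 0.05. reject H0.

rho = 0.7212, p = 0.018573, reject H0 at alpha = 0.05.


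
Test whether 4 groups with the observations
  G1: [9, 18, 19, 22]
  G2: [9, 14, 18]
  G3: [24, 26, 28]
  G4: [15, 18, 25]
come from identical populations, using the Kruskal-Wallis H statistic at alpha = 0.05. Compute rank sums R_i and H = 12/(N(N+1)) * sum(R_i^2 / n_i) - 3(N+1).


Step 1: Combine all N = 13 observations and assign midranks.
sorted (value, group, rank): (9,G1,1.5), (9,G2,1.5), (14,G2,3), (15,G4,4), (18,G1,6), (18,G2,6), (18,G4,6), (19,G1,8), (22,G1,9), (24,G3,10), (25,G4,11), (26,G3,12), (28,G3,13)
Step 2: Sum ranks within each group.
R_1 = 24.5 (n_1 = 4)
R_2 = 10.5 (n_2 = 3)
R_3 = 35 (n_3 = 3)
R_4 = 21 (n_4 = 3)
Step 3: H = 12/(N(N+1)) * sum(R_i^2/n_i) - 3(N+1)
     = 12/(13*14) * (24.5^2/4 + 10.5^2/3 + 35^2/3 + 21^2/3) - 3*14
     = 0.065934 * 742.146 - 42
     = 6.932692.
Step 4: Ties present; correction factor C = 1 - 30/(13^3 - 13) = 0.986264. Corrected H = 6.932692 / 0.986264 = 7.029248.
Step 5: Under H0, H ~ chi^2(3); p-value = 0.070971.
Step 6: alpha = 0.05. fail to reject H0.

H = 7.0292, df = 3, p = 0.070971, fail to reject H0.


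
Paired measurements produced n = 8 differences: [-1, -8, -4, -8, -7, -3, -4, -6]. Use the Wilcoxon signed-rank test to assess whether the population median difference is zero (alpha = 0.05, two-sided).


Step 1: Drop any zero differences (none here) and take |d_i|.
|d| = [1, 8, 4, 8, 7, 3, 4, 6]
Step 2: Midrank |d_i| (ties get averaged ranks).
ranks: |1|->1, |8|->7.5, |4|->3.5, |8|->7.5, |7|->6, |3|->2, |4|->3.5, |6|->5
Step 3: Attach original signs; sum ranks with positive sign and with negative sign.
W+ = 0 = 0
W- = 1 + 7.5 + 3.5 + 7.5 + 6 + 2 + 3.5 + 5 = 36
(Check: W+ + W- = 36 should equal n(n+1)/2 = 36.)
Step 4: Test statistic W = min(W+, W-) = 0.
Step 5: Ties in |d|, so use the tie-corrected normal approximation.
        E[W] = n(n+1)/4 = 8*9/4 = 18.
        Tie groups: |d|=4 (t=2), |d|=8 (t=2); sum(t^3 - t) = 12.
        Var[W] = n(n+1)(2n+1)/24 - sum(t^3-t)/48 = 1224/24 - 12/48 = 50.75.
        z = (W - E[W]) / sqrt(Var[W]) = (0 - 18) / 7.1239 = -2.5267.
        Two-sided p = 2*Phi(z) = 0.011514.
Step 6: alpha = 0.05. reject H0.

W+ = 0, W- = 36, W = min = 0, p = 0.011514, reject H0.


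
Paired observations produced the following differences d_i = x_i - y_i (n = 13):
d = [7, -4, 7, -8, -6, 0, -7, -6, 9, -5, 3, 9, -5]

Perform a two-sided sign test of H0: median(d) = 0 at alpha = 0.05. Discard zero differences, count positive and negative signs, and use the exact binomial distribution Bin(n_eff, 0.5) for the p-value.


Step 1: Discard zero differences. Original n = 13; n_eff = number of nonzero differences = 12.
Nonzero differences (with sign): +7, -4, +7, -8, -6, -7, -6, +9, -5, +3, +9, -5
Step 2: Count signs: positive = 5, negative = 7.
Step 3: Under H0: P(positive) = 0.5, so the number of positives S ~ Bin(12, 0.5).
Step 4: Two-sided exact p-value = sum of Bin(12,0.5) probabilities at or below the observed probability = 0.774414.
Step 5: alpha = 0.05. fail to reject H0.

n_eff = 12, pos = 5, neg = 7, p = 0.774414, fail to reject H0.
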